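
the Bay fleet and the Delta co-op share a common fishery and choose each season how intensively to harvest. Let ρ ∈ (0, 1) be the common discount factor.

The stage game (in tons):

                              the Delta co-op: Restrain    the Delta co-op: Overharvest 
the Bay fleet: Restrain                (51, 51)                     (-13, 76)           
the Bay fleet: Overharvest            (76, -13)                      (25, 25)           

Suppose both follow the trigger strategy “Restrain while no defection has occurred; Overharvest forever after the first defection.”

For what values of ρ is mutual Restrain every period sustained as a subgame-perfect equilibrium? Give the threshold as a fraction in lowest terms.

Cooperation forever yields 51 each period: 51/(1−ρ).
Deviating yields 76 once, then 25 forever: 76 + 25ρ/(1−ρ).
No profitable deviation requires 51/(1−ρ) ≥ 76 + 25ρ/(1−ρ).
Multiplying by (1−ρ): 51 ≥ 76(1−ρ) + 25ρ = 76 − 51ρ.
So 51ρ ≥ 25, i.e. ρ ≥ 25/51.

25/51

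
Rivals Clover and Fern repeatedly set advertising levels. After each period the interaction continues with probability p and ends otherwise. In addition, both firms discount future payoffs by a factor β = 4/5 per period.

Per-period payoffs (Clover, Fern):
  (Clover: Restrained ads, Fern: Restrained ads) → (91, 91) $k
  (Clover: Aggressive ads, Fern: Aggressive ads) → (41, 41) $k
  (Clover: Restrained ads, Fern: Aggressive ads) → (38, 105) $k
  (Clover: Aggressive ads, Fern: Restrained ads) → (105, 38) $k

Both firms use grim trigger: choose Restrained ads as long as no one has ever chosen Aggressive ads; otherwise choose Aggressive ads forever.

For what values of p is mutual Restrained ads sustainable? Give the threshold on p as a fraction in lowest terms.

With continuation probability p and discount β, the effective per-period discount factor is βp.
Grim-trigger IC: βp ≥ (105−91)/(105−41) = 7/32.
So p ≥ (7/32)/(4/5) = 35/128.

35/128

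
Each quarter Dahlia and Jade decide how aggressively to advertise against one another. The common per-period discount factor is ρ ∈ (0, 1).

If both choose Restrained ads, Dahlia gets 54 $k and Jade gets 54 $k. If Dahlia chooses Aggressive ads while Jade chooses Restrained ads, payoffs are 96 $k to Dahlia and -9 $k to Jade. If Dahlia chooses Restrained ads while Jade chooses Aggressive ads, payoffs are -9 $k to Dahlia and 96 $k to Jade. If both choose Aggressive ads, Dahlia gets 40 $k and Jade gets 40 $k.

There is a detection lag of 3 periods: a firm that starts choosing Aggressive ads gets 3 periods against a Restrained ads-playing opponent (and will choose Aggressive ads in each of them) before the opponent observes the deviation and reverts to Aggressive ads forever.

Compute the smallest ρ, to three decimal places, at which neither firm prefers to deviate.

0.909

The best deviation is to choose Aggressive ads for all 3 undetected periods, earning 96 each, then 40 forever once detected.
Deviation value: 96(1−ρ^3)/(1−ρ) + 40ρ^3/(1−ρ); cooperation value: 54/(1−ρ).
IC: 54 ≥ 96(1−ρ^3) + 40ρ^3 = 96 − 56ρ^3.
So ρ^3 ≥ 42/56 = 3/4, giving ρ ≥ (3/4)^(1/3) ≈ 0.909.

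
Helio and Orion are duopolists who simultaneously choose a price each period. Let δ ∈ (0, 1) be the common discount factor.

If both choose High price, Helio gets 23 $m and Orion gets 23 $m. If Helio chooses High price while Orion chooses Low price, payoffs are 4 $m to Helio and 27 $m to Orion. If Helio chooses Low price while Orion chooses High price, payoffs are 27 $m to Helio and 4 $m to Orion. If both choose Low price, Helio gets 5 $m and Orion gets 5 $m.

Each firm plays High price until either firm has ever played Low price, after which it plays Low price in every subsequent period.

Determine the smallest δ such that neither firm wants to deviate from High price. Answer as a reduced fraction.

Under grim trigger the critical discount factor is (T−C)/(T−P) with T = 27, C = 23, P = 5.
δ* = (27−23)/(27−5) = 4/22 = 2/11.

2/11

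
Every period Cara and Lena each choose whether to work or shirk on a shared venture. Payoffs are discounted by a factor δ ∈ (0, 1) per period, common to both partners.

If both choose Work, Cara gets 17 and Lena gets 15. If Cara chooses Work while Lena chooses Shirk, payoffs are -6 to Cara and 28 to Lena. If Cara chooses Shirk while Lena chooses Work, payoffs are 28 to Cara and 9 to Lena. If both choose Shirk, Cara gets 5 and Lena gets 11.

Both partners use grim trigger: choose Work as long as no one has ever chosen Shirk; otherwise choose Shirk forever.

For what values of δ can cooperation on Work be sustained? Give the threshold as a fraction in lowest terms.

13/17

Cara: cooperation gives 17 each period; deviation gives 28 once then 5 forever.
  17/(1−δ) ≥ 28 + 5δ/(1−δ) ⇒ δ ≥ 11/23.
Lena: cooperation gives 15 each period; deviation gives 28 once then 11 forever.
  δ ≥ 13/17.
Both must hold, so the binding constraint is Lena's: δ ≥ 13/17.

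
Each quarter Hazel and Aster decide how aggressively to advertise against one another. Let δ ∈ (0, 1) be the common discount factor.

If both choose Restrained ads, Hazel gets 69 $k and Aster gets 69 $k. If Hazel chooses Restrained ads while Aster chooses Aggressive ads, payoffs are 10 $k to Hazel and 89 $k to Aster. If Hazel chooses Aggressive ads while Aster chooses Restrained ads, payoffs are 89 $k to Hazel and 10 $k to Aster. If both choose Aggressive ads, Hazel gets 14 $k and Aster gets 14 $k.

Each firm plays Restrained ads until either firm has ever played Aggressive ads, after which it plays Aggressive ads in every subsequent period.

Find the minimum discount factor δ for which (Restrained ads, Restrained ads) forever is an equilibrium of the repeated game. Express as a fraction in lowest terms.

4/15

Under grim trigger the critical discount factor is (T−C)/(T−P) with T = 89, C = 69, P = 14.
δ* = (89−69)/(89−14) = 20/75 = 4/15.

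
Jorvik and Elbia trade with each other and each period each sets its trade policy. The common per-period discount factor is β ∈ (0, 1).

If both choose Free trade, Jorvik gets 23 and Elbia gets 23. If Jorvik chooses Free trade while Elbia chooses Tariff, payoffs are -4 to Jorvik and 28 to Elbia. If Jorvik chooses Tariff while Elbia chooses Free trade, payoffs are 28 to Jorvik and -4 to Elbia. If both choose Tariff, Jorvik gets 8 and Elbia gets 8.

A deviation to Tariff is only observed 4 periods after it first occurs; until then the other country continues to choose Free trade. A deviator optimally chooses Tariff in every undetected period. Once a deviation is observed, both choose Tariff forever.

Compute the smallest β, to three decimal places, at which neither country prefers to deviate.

Deviating for the 4 undetected periods gains 28−23 = 5 per period over cooperation, then loses 23−8 = 15 per period forever once punishment starts.
Gain: 5(1 + β + … + β^3); loss: 15·β^4/(1−β).
No profitable deviation ⇔ 5(1−β^4) ≤ 15·β^4, i.e. β^4 ≥ 5/(5+15) = 1/4.
Hence β ≥ (1/4)^(1/4) ≈ 0.707.

0.707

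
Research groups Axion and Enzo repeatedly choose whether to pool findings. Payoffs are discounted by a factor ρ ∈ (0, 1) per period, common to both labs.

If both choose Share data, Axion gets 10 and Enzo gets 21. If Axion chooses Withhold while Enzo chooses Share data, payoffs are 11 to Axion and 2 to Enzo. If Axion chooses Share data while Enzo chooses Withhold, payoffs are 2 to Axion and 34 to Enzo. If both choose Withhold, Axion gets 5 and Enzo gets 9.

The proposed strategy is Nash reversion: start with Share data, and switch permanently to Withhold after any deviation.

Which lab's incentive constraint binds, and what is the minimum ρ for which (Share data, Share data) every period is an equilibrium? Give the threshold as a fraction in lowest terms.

Enzo; ρ ≥ 13/25

For Axion: deviation gain 11−10 = 1, per-period punishment loss 10−5 = 5. IC gives ρ ≥ 1/6.
For Enzo: gain 13, loss 12 per period, so ρ ≥ 13/25.
The tighter constraint is Enzo's, so cooperation needs ρ ≥ 13/25.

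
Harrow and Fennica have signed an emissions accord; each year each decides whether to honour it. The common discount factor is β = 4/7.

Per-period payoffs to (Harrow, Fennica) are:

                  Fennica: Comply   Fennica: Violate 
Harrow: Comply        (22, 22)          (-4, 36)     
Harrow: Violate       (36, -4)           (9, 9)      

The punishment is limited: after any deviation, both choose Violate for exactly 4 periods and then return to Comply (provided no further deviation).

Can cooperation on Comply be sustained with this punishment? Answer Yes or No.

Comparing payoff streams over the 5 periods until play realigns: cooperate → 22(1+β+…+β^4); deviate → 36 + 9(β+…+β^4).
Cooperation is sustained iff (22−9)(β+…+β^4) ≥ 36−22.
β+…+β^4 = 4/7·(1−(4/7)^4)/(1−4/7) = 1.1912, and (36−22)/(22−9) = 1.0769.
1.1912 ≥ 1.0769, so cooperation is sustainable.

Yes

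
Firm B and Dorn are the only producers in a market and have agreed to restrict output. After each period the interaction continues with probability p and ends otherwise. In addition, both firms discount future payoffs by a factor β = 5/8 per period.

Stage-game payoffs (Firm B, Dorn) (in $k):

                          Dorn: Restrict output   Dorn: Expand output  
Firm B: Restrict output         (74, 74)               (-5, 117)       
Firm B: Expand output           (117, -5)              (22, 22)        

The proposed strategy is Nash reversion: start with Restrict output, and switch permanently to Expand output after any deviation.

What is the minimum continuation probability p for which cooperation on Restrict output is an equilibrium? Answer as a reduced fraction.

Expected continuation weight on next period's payoff is β·p = 5/8·p, which plays the role of the discount factor.
Cooperation requires 5/8·p ≥ (117−74)/(117−22) = 43/95, hence p ≥ 344/475.

344/475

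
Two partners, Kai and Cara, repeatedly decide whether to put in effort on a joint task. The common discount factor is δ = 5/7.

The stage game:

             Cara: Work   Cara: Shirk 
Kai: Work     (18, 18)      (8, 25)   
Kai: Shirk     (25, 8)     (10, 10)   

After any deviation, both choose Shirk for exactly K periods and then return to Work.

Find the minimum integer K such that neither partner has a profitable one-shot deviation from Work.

Need Σ_{k=1}^{K} δ^k ≥ (25−18)/(18−10) = 0.8750 at δ = 5/7.
At K = 1 the sum is 0.7143 < 0.8750; at K = 2 it is 1.2245 ≥ 0.8750.
So the minimum punishment length is K = 2.

2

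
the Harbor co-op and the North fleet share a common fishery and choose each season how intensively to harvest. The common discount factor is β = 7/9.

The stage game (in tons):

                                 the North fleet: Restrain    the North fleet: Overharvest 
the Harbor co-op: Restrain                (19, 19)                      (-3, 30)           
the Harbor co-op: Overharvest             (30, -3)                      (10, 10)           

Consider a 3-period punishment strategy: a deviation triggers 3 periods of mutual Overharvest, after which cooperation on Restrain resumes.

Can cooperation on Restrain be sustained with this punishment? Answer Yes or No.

Yes

A one-shot deviation gives 30 now, then 10 for 3 periods, then back to 19.
Gain from deviating: (30−19) today; loss: (19−10) in each of the next 3 periods.
No-deviation condition: (19−10)(β+…+β^3) ≥ 30−19, i.e. β+…+β^3 ≥ 11/9.
At β = 7/9: β+…+β^3 = 1.8532 ≥ 1.2222.
So cooperation is sustainable.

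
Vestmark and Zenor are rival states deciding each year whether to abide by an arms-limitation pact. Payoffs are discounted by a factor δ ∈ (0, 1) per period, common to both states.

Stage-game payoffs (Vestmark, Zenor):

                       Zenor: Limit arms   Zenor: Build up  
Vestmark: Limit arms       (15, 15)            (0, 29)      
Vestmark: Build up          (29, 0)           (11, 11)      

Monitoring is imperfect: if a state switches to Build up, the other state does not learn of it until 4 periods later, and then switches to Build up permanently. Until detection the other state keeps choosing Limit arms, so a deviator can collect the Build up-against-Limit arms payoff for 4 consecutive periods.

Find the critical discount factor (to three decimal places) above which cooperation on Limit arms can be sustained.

Deviating for the 4 undetected periods gains 29−15 = 14 per period over cooperation, then loses 15−11 = 4 per period forever once punishment starts.
Gain: 14(1 + δ + … + δ^3); loss: 4·δ^4/(1−δ).
No profitable deviation ⇔ 14(1−δ^4) ≤ 4·δ^4, i.e. δ^4 ≥ 14/(14+4) = 7/9.
Hence δ ≥ (7/9)^(1/4) ≈ 0.939.

0.939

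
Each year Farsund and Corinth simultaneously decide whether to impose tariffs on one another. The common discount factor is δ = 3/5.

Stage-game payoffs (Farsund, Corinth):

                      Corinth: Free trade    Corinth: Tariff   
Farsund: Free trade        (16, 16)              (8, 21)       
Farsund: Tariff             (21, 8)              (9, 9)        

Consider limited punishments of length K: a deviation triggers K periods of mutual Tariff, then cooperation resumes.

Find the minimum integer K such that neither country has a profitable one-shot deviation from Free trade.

2

No profitable deviation requires (16−9)(δ+…+δ^K) ≥ 21−16, i.e. δ+…+δ^K ≥ 5/7 ≈ 0.7143.
With δ = 3/5, the partial sums are K=1: 0.6000, K=2: 0.9600.
K = 2 is the first length at which the sum reaches 0.7143.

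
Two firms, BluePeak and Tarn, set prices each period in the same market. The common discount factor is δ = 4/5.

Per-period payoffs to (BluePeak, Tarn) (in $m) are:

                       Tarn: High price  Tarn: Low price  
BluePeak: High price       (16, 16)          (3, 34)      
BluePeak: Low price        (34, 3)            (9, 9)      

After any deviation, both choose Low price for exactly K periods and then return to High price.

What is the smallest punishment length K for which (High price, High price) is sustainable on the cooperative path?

No profitable deviation requires (16−9)(δ+…+δ^K) ≥ 34−16, i.e. δ+…+δ^K ≥ 18/7 ≈ 2.5714.
With δ = 4/5, the partial sums are K=1: 0.8000, K=2: 1.4400, K=3: 1.9520, K=4: 2.3616, K=5: 2.6893.
K = 5 is the first length at which the sum reaches 2.5714.

5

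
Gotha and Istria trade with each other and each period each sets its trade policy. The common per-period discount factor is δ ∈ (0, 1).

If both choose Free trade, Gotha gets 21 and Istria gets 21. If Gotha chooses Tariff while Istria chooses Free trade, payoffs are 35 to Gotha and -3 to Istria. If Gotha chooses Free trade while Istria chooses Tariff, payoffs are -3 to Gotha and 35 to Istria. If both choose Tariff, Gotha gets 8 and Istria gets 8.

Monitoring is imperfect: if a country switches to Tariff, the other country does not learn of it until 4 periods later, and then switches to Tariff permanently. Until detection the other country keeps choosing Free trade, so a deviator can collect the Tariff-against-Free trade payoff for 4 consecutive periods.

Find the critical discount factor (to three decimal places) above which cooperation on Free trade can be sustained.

0.849

Deviating for the 4 undetected periods gains 35−21 = 14 per period over cooperation, then loses 21−8 = 13 per period forever once punishment starts.
Gain: 14(1 + δ + … + δ^3); loss: 13·δ^4/(1−δ).
No profitable deviation ⇔ 14(1−δ^4) ≤ 13·δ^4, i.e. δ^4 ≥ 14/(14+13) = 14/27.
Hence δ ≥ (14/27)^(1/4) ≈ 0.849.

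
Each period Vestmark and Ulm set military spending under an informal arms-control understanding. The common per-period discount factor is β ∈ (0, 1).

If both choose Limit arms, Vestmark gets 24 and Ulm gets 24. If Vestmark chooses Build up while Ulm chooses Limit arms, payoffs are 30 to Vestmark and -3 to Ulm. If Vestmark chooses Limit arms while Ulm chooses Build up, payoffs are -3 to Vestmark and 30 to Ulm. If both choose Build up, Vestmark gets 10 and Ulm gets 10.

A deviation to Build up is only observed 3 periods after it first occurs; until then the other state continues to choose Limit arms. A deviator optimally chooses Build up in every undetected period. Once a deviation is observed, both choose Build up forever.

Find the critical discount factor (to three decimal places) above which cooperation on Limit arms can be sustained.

The best deviation is to choose Build up for all 3 undetected periods, earning 30 each, then 10 forever once detected.
Deviation value: 30(1−β^3)/(1−β) + 10β^3/(1−β); cooperation value: 24/(1−β).
IC: 24 ≥ 30(1−β^3) + 10β^3 = 30 − 20β^3.
So β^3 ≥ 6/20 = 3/10, giving β ≥ (3/10)^(1/3) ≈ 0.669.

0.669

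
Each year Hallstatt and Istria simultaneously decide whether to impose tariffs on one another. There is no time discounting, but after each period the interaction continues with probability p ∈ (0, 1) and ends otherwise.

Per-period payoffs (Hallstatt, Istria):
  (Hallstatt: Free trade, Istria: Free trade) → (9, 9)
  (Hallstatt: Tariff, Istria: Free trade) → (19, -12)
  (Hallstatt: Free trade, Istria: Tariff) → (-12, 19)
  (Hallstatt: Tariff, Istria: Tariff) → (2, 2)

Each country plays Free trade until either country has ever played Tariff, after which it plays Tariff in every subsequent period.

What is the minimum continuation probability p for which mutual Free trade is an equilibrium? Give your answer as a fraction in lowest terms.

10/17

With no time discounting, the continuation probability p plays the role of the discount factor.
Grim-trigger IC: 9/(1−p) ≥ 19 + 2p/(1−p) ⇒ p ≥ (19−9)/(19−2) = 10/17.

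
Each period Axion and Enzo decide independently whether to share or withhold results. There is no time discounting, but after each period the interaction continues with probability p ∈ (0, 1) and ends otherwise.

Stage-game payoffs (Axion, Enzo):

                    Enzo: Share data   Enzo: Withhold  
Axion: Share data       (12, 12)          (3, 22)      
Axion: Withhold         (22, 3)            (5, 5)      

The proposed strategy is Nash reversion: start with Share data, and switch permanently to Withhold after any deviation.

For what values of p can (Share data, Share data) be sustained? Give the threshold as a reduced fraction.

With no time discounting, the continuation probability p plays the role of the discount factor.
Grim-trigger IC: 12/(1−p) ≥ 22 + 5p/(1−p) ⇒ p ≥ (22−12)/(22−5) = 10/17.

10/17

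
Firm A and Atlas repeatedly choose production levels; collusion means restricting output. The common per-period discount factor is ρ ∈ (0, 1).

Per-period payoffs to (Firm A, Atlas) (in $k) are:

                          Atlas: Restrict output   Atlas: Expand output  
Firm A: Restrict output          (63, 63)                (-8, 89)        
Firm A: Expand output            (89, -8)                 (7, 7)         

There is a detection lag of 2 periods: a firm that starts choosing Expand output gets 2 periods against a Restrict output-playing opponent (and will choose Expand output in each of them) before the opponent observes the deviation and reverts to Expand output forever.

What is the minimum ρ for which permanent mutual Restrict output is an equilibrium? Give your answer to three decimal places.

0.563

Deviating for the 2 undetected periods gains 89−63 = 26 per period over cooperation, then loses 63−7 = 56 per period forever once punishment starts.
Gain: 26(1 + ρ + … + ρ^1); loss: 56·ρ^2/(1−ρ).
No profitable deviation ⇔ 26(1−ρ^2) ≤ 56·ρ^2, i.e. ρ^2 ≥ 26/(26+56) = 13/41.
Hence ρ ≥ (13/41)^(1/2) ≈ 0.563.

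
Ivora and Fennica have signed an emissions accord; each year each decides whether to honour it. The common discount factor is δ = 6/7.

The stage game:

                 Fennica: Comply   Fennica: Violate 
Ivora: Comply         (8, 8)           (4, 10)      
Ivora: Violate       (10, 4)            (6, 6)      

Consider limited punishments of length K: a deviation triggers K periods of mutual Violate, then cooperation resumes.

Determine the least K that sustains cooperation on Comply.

No profitable deviation requires (8−6)(δ+…+δ^K) ≥ 10−8, i.e. δ+…+δ^K ≥ 1 ≈ 1.0000.
With δ = 6/7, the partial sums are K=1: 0.8571, K=2: 1.5918.
K = 2 is the first length at which the sum reaches 1.0000.

2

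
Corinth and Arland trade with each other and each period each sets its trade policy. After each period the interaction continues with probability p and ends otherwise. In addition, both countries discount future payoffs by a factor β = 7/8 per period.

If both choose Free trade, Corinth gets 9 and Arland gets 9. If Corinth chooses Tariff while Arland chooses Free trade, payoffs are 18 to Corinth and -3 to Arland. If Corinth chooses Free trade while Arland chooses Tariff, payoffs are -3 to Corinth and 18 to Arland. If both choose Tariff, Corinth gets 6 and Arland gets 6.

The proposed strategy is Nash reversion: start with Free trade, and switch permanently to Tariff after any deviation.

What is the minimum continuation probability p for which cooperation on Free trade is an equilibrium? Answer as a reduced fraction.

Expected continuation weight on next period's payoff is β·p = 7/8·p, which plays the role of the discount factor.
Cooperation requires 7/8·p ≥ (18−9)/(18−6) = 3/4, hence p ≥ 6/7.

6/7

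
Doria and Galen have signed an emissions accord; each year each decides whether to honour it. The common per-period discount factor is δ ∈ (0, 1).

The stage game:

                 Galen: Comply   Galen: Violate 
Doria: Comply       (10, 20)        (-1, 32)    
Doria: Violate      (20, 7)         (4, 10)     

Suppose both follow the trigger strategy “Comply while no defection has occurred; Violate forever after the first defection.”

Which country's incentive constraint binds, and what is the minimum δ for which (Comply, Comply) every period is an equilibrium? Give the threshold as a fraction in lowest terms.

Doria; δ ≥ 5/8

Doria's threshold: (20−10)/(20−4) = 5/8.
Galen's threshold: (32−20)/(32−10) = 6/11.
5/8 > 6/11, so Doria binds and δ* = 5/8.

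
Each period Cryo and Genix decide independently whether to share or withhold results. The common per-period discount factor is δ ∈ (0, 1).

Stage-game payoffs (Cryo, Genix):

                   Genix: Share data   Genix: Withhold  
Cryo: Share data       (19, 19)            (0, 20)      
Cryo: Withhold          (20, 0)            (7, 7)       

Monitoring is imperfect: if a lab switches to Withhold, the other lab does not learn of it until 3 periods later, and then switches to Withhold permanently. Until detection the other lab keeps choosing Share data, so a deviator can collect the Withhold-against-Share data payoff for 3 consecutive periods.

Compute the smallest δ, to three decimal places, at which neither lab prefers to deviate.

A deviator earns 20 for 3 periods, then 7 forever; cooperating earns 19 forever. Multiplying the IC by (1−δ):
19 ≥ 20(1−δ^3) + 7δ^3, so 13·δ^3 ≥ 1 and δ^3 ≥ 1/13.
δ ≥ (1/13)^(1/3) ≈ 0.425.

0.425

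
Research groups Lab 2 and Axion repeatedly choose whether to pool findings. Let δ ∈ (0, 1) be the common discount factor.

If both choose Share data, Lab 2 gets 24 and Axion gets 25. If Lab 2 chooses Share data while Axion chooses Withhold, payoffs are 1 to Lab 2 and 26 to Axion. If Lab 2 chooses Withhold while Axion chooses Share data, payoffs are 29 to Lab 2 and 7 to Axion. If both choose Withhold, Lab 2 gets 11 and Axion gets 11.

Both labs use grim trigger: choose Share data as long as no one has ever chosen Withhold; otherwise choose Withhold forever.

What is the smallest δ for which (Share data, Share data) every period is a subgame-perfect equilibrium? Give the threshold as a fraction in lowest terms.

5/18

Lab 2's threshold: (29−24)/(29−11) = 5/18.
Axion's threshold: (26−25)/(26−11) = 1/15.
5/18 > 1/15, so Lab 2 binds and δ* = 5/18.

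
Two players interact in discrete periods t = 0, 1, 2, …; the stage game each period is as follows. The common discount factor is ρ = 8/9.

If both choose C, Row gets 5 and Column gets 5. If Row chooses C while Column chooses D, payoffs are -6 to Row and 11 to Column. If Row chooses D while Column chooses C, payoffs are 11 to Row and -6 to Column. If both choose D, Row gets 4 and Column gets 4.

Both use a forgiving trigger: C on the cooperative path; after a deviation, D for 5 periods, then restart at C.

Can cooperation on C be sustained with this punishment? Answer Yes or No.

No

IC: ρ+…+ρ^5 ≥ (11−5)/(5−4) = 6.
At ρ = 8/9: partial sum = 3.5606 < 6.0000. Cooperation not sustainable.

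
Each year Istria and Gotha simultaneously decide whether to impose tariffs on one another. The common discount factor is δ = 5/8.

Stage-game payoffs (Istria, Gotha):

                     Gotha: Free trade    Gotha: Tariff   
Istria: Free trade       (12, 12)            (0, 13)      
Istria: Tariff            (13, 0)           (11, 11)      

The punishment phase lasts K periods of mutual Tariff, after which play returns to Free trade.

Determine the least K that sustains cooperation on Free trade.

2

No profitable deviation requires (12−11)(δ+…+δ^K) ≥ 13−12, i.e. δ+…+δ^K ≥ 1 ≈ 1.0000.
With δ = 5/8, the partial sums are K=1: 0.6250, K=2: 1.0156.
K = 2 is the first length at which the sum reaches 1.0000.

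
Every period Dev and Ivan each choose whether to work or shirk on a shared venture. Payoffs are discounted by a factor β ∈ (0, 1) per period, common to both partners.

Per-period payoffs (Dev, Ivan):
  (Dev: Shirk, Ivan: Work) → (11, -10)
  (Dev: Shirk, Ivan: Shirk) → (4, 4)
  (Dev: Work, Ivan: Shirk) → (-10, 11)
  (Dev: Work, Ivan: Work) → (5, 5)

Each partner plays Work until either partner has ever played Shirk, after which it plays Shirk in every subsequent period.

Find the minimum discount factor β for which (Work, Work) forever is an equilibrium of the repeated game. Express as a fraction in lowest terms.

6/7

Cooperation forever yields 5 each period: 5/(1−β).
Deviating yields 11 once, then 4 forever: 11 + 4β/(1−β).
No profitable deviation requires 5/(1−β) ≥ 11 + 4β/(1−β).
Multiplying by (1−β): 5 ≥ 11(1−β) + 4β = 11 − 7β.
So 7β ≥ 6, i.e. β ≥ 6/7.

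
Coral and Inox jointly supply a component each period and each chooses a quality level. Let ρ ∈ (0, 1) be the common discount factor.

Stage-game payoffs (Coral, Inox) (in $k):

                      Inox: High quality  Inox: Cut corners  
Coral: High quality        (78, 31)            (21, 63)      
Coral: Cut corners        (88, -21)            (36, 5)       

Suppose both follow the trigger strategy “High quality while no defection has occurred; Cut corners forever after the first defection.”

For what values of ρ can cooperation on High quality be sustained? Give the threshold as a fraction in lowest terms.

16/29

For Coral: deviation gain 88−78 = 10, per-period punishment loss 78−36 = 42. IC gives ρ ≥ 10/52 = 5/26.
For Inox: gain 32, loss 26 per period, so ρ ≥ 32/58 = 16/29.
The tighter constraint is Inox's, so cooperation needs ρ ≥ 16/29.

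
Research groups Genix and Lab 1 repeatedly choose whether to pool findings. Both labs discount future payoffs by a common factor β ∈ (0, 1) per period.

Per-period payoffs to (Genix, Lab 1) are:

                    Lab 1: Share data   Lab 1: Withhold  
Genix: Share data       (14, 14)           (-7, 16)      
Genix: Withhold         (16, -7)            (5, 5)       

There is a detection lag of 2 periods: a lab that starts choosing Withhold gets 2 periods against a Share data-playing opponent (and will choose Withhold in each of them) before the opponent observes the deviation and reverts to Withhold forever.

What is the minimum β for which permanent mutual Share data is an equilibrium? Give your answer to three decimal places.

0.426

The best deviation is to choose Withhold for all 2 undetected periods, earning 16 each, then 5 forever once detected.
Deviation value: 16(1−β^2)/(1−β) + 5β^2/(1−β); cooperation value: 14/(1−β).
IC: 14 ≥ 16(1−β^2) + 5β^2 = 16 − 11β^2.
So β^2 ≥ 2/11, giving β ≥ (2/11)^(1/2) ≈ 0.426.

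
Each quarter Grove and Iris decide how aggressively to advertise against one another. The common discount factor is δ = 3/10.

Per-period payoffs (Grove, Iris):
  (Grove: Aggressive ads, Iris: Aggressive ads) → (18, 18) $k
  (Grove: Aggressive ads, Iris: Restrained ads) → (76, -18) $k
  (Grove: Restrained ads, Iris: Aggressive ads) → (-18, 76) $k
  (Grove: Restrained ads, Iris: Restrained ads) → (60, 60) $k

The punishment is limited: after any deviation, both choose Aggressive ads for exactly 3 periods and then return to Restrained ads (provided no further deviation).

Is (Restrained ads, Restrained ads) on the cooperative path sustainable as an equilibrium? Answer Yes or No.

Yes

Comparing payoff streams over the 4 periods until play realigns: cooperate → 60(1+δ+…+δ^3); deviate → 76 + 18(δ+…+δ^3).
Cooperation is sustained iff (60−18)(δ+…+δ^3) ≥ 76−60.
δ+…+δ^3 = 3/10·(1−(3/10)^3)/(1−3/10) = 0.4170, and (76−60)/(60−18) = 0.3810.
0.4170 ≥ 0.3810, so cooperation is sustainable.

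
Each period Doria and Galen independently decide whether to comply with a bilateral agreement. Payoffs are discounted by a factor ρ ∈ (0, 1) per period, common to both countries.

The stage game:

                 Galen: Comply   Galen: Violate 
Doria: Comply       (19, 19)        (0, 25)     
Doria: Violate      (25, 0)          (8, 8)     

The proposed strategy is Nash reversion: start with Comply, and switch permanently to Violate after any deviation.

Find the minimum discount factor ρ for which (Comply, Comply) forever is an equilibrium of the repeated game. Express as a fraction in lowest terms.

19/(1−ρ) ≥ 25 + 8ρ/(1−ρ)
19 ≥ 25 − 17ρ
ρ ≥ 6/17.

6/17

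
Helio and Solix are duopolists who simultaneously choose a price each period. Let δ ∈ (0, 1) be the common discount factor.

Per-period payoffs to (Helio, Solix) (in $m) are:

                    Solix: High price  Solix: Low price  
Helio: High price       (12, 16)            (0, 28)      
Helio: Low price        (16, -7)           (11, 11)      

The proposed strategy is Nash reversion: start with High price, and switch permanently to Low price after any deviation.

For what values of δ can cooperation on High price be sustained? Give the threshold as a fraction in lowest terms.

For Helio: deviation gain 16−12 = 4, per-period punishment loss 12−11 = 1. IC gives δ ≥ 4/5.
For Solix: gain 12, loss 5 per period, so δ ≥ 12/17.
The tighter constraint is Helio's, so cooperation needs δ ≥ 4/5.

4/5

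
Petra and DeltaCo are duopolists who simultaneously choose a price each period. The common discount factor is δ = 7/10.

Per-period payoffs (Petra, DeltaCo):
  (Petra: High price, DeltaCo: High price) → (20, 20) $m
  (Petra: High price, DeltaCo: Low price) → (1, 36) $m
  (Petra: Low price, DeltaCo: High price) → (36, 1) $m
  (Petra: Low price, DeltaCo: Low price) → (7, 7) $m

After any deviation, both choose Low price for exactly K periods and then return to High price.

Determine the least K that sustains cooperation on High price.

No profitable deviation requires (20−7)(δ+…+δ^K) ≥ 36−20, i.e. δ+…+δ^K ≥ 16/13 ≈ 1.2308.
With δ = 7/10, the partial sums are K=1: 0.7000, K=2: 1.1900, K=3: 1.5330.
K = 3 is the first length at which the sum reaches 1.2308.

3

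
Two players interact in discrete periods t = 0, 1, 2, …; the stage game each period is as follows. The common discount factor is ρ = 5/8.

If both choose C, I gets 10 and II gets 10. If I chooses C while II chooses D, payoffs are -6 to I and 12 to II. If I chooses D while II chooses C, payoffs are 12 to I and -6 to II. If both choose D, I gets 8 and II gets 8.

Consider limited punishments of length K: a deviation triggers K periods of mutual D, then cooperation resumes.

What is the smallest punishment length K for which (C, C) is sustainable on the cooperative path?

No profitable deviation requires (10−8)(ρ+…+ρ^K) ≥ 12−10, i.e. ρ+…+ρ^K ≥ 1 ≈ 1.0000.
With ρ = 5/8, the partial sums are K=1: 0.6250, K=2: 1.0156.
K = 2 is the first length at which the sum reaches 1.0000.

2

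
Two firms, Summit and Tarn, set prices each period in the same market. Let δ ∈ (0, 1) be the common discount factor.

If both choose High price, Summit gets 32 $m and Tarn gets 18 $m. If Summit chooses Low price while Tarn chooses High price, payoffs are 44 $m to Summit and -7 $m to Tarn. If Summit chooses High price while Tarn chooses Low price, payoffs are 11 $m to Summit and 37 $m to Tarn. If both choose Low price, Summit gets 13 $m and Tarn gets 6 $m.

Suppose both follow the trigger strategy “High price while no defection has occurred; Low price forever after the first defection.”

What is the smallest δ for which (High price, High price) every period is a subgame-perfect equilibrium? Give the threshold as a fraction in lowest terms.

19/31

Summit's threshold: (44−32)/(44−13) = 12/31.
Tarn's threshold: (37−18)/(37−6) = 19/31.
12/31 < 19/31, so Tarn binds and δ* = 19/31.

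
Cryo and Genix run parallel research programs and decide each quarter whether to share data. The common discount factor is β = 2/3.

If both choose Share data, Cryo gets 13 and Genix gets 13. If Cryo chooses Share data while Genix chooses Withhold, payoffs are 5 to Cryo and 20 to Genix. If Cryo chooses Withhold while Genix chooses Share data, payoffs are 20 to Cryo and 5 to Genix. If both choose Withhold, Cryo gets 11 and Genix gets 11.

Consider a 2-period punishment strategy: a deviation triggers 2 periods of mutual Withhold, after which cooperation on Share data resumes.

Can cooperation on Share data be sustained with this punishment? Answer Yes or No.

No

Comparing payoff streams over the 3 periods until play realigns: cooperate → 13(1+β+…+β^2); deviate → 20 + 11(β+…+β^2).
Cooperation is sustained iff (13−11)(β+…+β^2) ≥ 20−13.
β+…+β^2 = 2/3·(1−(2/3)^2)/(1−2/3) = 1.1111, and (20−13)/(13−11) = 3.5000.
1.1111 < 3.5000, so cooperation is not sustainable.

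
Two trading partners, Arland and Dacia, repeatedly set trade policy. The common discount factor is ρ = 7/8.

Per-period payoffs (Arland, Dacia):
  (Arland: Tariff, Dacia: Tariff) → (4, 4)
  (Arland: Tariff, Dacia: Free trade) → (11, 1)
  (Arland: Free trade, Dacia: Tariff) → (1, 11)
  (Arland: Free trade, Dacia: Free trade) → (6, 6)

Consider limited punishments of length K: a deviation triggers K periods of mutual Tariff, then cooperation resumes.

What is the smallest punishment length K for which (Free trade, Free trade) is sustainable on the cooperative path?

4

No profitable deviation requires (6−4)(ρ+…+ρ^K) ≥ 11−6, i.e. ρ+…+ρ^K ≥ 5/2 ≈ 2.5000.
With ρ = 7/8, the partial sums are K=1: 0.8750, K=2: 1.6406, K=3: 2.3105, K=4: 2.8967.
K = 4 is the first length at which the sum reaches 2.5000.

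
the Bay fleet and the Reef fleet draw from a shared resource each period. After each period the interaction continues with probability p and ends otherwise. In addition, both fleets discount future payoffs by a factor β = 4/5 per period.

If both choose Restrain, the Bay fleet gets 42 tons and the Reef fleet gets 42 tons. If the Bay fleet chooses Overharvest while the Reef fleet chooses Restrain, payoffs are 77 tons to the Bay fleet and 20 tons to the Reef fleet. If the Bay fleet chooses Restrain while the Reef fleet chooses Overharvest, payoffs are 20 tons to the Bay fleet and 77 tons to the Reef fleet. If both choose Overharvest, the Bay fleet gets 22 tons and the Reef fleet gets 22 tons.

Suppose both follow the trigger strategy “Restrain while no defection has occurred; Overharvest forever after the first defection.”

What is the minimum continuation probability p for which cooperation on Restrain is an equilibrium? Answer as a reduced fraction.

Expected continuation weight on next period's payoff is β·p = 4/5·p, which plays the role of the discount factor.
Cooperation requires 4/5·p ≥ (77−42)/(77−22) = 7/11, hence p ≥ 35/44.

35/44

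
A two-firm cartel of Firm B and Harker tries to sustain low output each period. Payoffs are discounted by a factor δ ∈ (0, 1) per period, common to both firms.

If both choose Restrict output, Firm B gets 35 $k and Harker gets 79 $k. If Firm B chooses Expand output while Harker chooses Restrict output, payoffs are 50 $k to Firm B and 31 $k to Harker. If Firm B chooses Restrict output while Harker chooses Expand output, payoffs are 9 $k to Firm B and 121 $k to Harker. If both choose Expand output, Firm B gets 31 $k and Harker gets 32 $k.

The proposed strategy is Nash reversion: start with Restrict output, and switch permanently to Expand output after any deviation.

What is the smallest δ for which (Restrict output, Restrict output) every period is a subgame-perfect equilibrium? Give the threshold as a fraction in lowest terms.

Firm B: cooperation gives 35 each period; deviation gives 50 once then 31 forever.
  35/(1−δ) ≥ 50 + 31δ/(1−δ) ⇒ δ ≥ 15/19.
Harker: cooperation gives 79 each period; deviation gives 121 once then 32 forever.
  δ ≥ 42/89.
Both must hold, so the binding constraint is Firm B's: δ ≥ 15/19.

15/19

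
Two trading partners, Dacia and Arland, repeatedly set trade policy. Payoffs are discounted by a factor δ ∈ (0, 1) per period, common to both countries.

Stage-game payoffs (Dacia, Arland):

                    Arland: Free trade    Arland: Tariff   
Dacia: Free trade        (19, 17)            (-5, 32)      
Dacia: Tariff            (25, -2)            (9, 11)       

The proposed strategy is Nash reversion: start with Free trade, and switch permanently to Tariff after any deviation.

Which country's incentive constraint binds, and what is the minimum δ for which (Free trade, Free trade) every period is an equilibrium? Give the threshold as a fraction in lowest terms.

Dacia's threshold: (25−19)/(25−9) = 3/8.
Arland's threshold: (32−17)/(32−11) = 5/7.
3/8 < 5/7, so Arland binds and δ* = 5/7.

Arland; δ ≥ 5/7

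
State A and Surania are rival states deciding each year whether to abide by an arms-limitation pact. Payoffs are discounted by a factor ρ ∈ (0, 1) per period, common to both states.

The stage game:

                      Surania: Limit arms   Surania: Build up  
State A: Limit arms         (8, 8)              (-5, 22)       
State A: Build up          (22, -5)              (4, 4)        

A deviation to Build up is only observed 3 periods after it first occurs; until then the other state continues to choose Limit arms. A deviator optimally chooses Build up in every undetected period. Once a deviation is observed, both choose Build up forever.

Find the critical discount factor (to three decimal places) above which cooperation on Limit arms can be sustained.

Deviating for the 3 undetected periods gains 22−8 = 14 per period over cooperation, then loses 8−4 = 4 per period forever once punishment starts.
Gain: 14(1 + ρ + … + ρ^2); loss: 4·ρ^3/(1−ρ).
No profitable deviation ⇔ 14(1−ρ^3) ≤ 4·ρ^3, i.e. ρ^3 ≥ 14/(14+4) = 7/9.
Hence ρ ≥ (7/9)^(1/3) ≈ 0.920.

0.920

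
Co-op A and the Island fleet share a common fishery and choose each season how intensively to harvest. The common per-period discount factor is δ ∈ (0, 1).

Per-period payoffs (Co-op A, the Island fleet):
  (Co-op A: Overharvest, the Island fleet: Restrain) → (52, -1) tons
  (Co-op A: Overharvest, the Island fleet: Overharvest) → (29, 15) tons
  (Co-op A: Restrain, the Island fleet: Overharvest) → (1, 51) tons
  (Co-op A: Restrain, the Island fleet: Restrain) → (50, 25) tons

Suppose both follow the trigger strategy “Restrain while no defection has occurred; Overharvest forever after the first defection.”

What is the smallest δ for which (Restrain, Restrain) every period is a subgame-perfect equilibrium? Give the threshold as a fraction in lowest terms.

Co-op A: cooperation gives 50 each period; deviation gives 52 once then 29 forever.
  50/(1−δ) ≥ 52 + 29δ/(1−δ) ⇒ δ ≥ 2/23.
the Island fleet: cooperation gives 25 each period; deviation gives 51 once then 15 forever.
  δ ≥ 26/36 = 13/18.
Both must hold, so the binding constraint is the Island fleet's: δ ≥ 13/18.

13/18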